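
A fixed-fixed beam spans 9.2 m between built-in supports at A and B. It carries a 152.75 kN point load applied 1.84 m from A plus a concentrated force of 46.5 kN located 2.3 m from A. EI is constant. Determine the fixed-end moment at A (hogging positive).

Release both end moments; the primary structure is a simply-supported span AB with redundants M_A and M_B.
Simple-span end rotations at A and B under the given loads:
  at A: point load 152.75 at a = 1.84: Pab(L + b)/(6LEI) = 620.6/EI
  at B: point load 152.75 at a = 1.84: Pab(L + a)/(6LEI) = 413.7/EI
  at A: point load 46.5 at a = 2.3: Pab(L + b)/(6LEI) = 215.2/EI
  at B: point load 46.5 at a = 2.3: Pab(L + a)/(6LEI) = 153.7/EI
  θ_A0 = 835.8/EI,  θ_B0 = 567.5/EI
Flexibility coefficients: a unit moment at one end gives L/(3EI) there and L/(6EI) at the far end, so f₁₁ = f₂₂ = 3.067/EI and f₁₂ = f₂₁ = 1.533/EI.
Compatibility — zero rotation at each built-in end:
  3.067 M_A + 1.533 M_B = 835.8
  1.533 M_A + 3.067 M_B = 567.5
Solving the pair gives M_A = 240 kN·m and M_B = 65.02 kN·m (hogging).

M_A = 240 kN·m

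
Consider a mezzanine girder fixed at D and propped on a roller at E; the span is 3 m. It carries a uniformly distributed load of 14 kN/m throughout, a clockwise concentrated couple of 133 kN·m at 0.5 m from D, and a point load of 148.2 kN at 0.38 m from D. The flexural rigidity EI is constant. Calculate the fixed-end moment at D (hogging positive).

Choose R_E as the redundant. The primary structure is the cantilever fixed at D.
Downward deflection at the released point E due to the loads:
  UDL 14: wL⁴/(8EI) = 141.8/EI
  clockwise couple 133 at a = 0.5: M₀a(2L − a)/(2EI) = 182.9/EI
  point load 148.2 at a = 0.38: Pa²(3L − a)/(6EI) = 30.74/EI
  δ_0 = 355.4/EI
Tip deflection under a unit load at E: L³/(3EI) = 9/EI.
The prop prevents deflection at E: R_E = δ_0/δ_{EE} = 355.4/9 = 39.49 kN.
Moment equilibrium about D: M_D = Σ(load moments about D) − R_E·L = 252.3 − 39.49×3 = 133.9 kN·m.

M_D = 133.9 kN·m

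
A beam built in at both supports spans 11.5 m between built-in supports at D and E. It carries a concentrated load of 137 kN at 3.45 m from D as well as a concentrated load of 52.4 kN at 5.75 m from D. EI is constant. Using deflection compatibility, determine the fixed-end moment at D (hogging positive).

Release both end moments; the primary structure is a simply-supported span DE with redundants M_D and M_E.
End rotations of the released simple span under the applied load (×1/EI):
  at D: point load 137 at a = 3.45: Pab(L + b)/(6LEI) = 1078/EI
  at E: point load 137 at a = 3.45: Pab(L + a)/(6LEI) = 824.4/EI
  at D: point load 52.4 at a = 5.75: Pab(L + b)/(6LEI) = 433.1/EI
  at E: point load 52.4 at a = 5.75: Pab(L + a)/(6LEI) = 433.1/EI
  θ_D0 = 1511/EI,  θ_E0 = 1257/EI
Flexibility coefficients: a unit moment at one end gives L/(3EI) there and L/(6EI) at the far end, so f₁₁ = f₂₂ = 3.833/EI and f₁₂ = f₂₁ = 1.917/EI.
Compatibility — zero rotation at each built-in end:
  3.833 M_D + 1.917 M_E = 1511
  1.917 M_D + 3.833 M_E = 1257
Solving the pair gives M_D = 306.9 kN·m and M_E = 174.6 kN·m (hogging).

M_D = 306.9 kN·m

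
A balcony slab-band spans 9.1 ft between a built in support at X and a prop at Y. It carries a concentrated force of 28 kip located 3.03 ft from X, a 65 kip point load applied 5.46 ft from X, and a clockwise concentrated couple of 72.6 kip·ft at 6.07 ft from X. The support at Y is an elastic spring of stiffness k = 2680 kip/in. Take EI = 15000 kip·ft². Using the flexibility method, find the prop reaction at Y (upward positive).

Choose R_Y as the redundant. The primary structure is the cantilever fixed at X.
Downward deflection at the released point Y due to the loads:
  point load 28 at a = 3.03: Pa²(3L − a)/(6EI) = 1040/EI
  point load 65 at a = 5.46: Pa²(3L − a)/(6EI) = 7053/EI
  clockwise couple 72.6 at a = 6.07: M₀a(2L − a)/(2EI) = 2673/EI
  δ_0 = 10766/EI
Flexibility coefficient — unit upward force at Y: δ_{YY} = L³/(3EI) = 251.2/EI.
With EI = 15000 kip·ft²: δ_0 = 0.71773 ft and δ_{YY} = 0.016746 ft/kip.
Compatibility — the spring shortens by R_Y/k under the reaction it provides: δ_0 − R_Y·δ_{YY} = R_Y/k. With 1/k = 1/(2680×12) ft/kip = 0.000031 ft/kip, R_Y = δ_0 / (δ_{YY} + 1/k) = 0.71773 / (0.016746 + 0.000031) = 42.78 kip.

R_Y = 42.78 kip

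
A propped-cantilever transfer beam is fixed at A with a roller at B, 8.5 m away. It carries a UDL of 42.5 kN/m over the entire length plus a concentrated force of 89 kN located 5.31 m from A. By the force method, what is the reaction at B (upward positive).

Remove the prop at B; the released (primary) structure is a cantilever built in at A.
Primary-structure tip deflection at B by superposition:
  UDL 42.5: wL⁴/(8EI) = 27732/EI
  point load 89 at a = 5.31: Pa²(3L − a)/(6EI) = 8444/EI
  δ_0 = 36176/EI
Tip deflection under a unit load at B: L³/(3EI) = 204.7/EI.
Compatibility at B: δ_0 − R_B·δ_{BB} = 0, so R_B = 36176/204.7 = 176.7 kN.

R_B = 176.7 kN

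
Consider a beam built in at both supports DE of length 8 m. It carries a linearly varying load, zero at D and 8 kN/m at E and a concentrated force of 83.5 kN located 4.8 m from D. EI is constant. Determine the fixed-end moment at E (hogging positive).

M_E = 121.8 kN·m

Release both end moments; the primary structure is a simply-supported span DE with redundants M_D and M_E.
Simple-span end rotations at D and E under the given loads:
  at D: triangular load, peak 8: 7w₀L³/(360EI) = 79.64/EI
  at E: triangular load, peak 8: w₀L³/(45EI) = 91.02/EI
  at D: point load 83.5 at a = 4.8: Pab(L + b)/(6LEI) = 299.3/EI
  at E: point load 83.5 at a = 4.8: Pab(L + a)/(6LEI) = 342/EI
  θ_D0 = 378.9/EI,  θ_E0 = 433/EI
Flexibility coefficients: a unit moment at one end gives L/(3EI) there and L/(6EI) at the far end, so f₁₁ = f₂₂ = 2.667/EI and f₁₂ = f₂₁ = 1.333/EI.
Compatibility — zero rotation at each built-in end:
  2.667 M_D + 1.333 M_E = 378.9
  1.333 M_D + 2.667 M_E = 433
Solving the pair gives M_D = 81.19 kN·m and M_E = 121.8 kN·m (hogging).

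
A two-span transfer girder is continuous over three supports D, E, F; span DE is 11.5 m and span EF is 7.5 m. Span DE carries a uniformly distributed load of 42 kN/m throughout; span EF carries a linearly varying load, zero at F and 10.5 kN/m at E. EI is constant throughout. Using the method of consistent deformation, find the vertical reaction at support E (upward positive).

Insert a hinge at E; M_E is the redundant, and each span becomes simply supported.
Discontinuity in slope at E on the released structure — sum the simple-span end rotations:
  span DE: UDL 42: wL³/(24EI) = 2662/EI
  span EF: triangular load, peak 10.5: w₀L³/(45EI) = 98.44/EI
  relative rotation θ_0 = (2662 + 98.44)/EI = 2760/EI
A unit hogging moment at E produces rotation L₁/(3EI) + L₂/(3EI) = 6.333/EI.
Compatibility: M_E·(L₁+L₂)/(3EI) = θ_0, giving M_E = 435.8 kN·m (hogging).
Span DE, ΣM about D with M_E applied at E: R_E^{DE}·11.5 = 2777 + 435.8, so R_E^{DE} = 279.4 kN and R_D = 483 − 279.4 = 203.6 kN.
Span EF, ΣM about F: R_E^{EF}·7.5 = 196.9 + 435.8, so R_E^{EF} = 84.35 kN and R_F = 39.38 − 84.35 = -44.98 kN.
R_E = 279.4 + 84.35 = 363.7 kN.

R_E = 363.7 kN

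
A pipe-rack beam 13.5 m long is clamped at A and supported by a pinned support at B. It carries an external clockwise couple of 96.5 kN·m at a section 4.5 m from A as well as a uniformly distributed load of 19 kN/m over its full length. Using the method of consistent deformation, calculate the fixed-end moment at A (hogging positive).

M_A = 448.9 kN·m

Take the reaction at B as the redundant and release it; the primary structure is a cantilever fixed at A.
Deflection at B on the released cantilever, summing each load's contribution:
  clockwise couple 96.5 at a = 4.5: M₀a(2L − a)/(2EI) = 4885/EI
  UDL 19: wL⁴/(8EI) = 78886/EI
  δ_0 = 83771/EI
Flexibility coefficient — unit upward force at B: δ_{BB} = L³/(3EI) = 820.1/EI.
Compatibility at B: δ_0 − R_B·δ_{BB} = 0, so R_B = 83771/820.1 = 102.1 kN.
Moment equilibrium about A: M_A = Σ(load moments about A) − R_B·L = 1828 − 102.1×13.5 = 448.9 kN·m.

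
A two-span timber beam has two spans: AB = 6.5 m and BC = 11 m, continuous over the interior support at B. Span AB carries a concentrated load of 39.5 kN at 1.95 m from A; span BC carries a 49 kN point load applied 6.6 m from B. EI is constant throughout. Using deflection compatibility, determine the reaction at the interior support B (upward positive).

R_B = 48.57 kN

Take M_B as the redundant. Released structure: two simple spans AB and BC with a hinge at B.
Rotations at B on the released spans (each span's end-slope, ×1/EI):
  span AB: point load 39.5 at a = 1.95: Pab(L + a)/(6LEI) = 75.93/EI
  span BC: point load 49 at a = 6.6: Pab(L + b)/(6LEI) = 332/EI
  relative rotation θ_0 = (75.93 + 332)/EI = 408/EI
A unit hogging moment at B produces rotation L₁/(3EI) + L₂/(3EI) = 5.833/EI.
Slope continuity at B: θ_0 = M_B·5.833/EI, so M_B = 408/5.833 = 69.94 kN·m (hogging).
Span AB, ΣM about A with M_B applied at B: R_B^{AB}·6.5 = 77.03 + 69.94, so R_B^{AB} = 22.61 kN and R_A = 39.5 − 22.61 = 16.89 kN.
Span BC, ΣM about C: R_B^{BC}·11 = 215.6 + 69.94, so R_B^{BC} = 25.96 kN and R_C = 49 − 25.96 = 23.04 kN.
R_B = 22.61 + 25.96 = 48.57 kN.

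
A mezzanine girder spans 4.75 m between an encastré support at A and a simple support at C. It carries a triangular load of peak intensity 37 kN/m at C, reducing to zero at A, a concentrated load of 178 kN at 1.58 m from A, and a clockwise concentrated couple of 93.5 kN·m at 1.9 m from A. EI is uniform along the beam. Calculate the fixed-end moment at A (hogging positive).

M_A = 208.9 kN·m

Release the roller at C. Primary structure: cantilever fixed at A.
Deflection at C on the released cantilever, summing each load's contribution:
  triangular load, peak 37 at the free end: 11w₀L⁴/(120EI) = 1727/EI
  point load 178 at a = 1.58: Pa²(3L − a)/(6EI) = 938.3/EI
  clockwise couple 93.5 at a = 1.9: M₀a(2L − a)/(2EI) = 675.1/EI
  δ_0 = 3340/EI
Flexibility coefficient — unit upward force at C: δ_{CC} = L³/(3EI) = 35.72/EI.
Compatibility at C: δ_0 − R_C·δ_{CC} = 0, so R_C = 3340/35.72 = 93.49 kN.
Moment equilibrium about A: M_A = Σ(load moments about A) − R_C·L = 653 − 93.49×4.75 = 208.9 kN·m.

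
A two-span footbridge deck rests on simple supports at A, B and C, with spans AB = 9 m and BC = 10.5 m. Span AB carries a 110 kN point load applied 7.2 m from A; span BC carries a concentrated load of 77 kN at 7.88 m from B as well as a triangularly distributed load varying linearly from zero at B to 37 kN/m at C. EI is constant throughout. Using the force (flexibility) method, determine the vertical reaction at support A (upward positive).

R_A = -5.207 kN

Release continuity at B by inserting a hinge; the redundant is the internal moment M_B. The primary structure is two simply-supported spans AB and BC.
End slopes at the hinge B, treating each span as simply supported:
  span AB: point load 110 at a = 7.2: Pab(L + a)/(6LEI) = 427.7/EI
  span BC: point load 77 at a = 7.88: Pab(L + b)/(6LEI) = 331.1/EI
  span BC: triangular load, peak 37: 7w₀L³/(360EI) = 832.8/EI
  relative rotation θ_0 = (427.7 + 1164)/EI = 1592/EI
A unit hogging moment at B produces rotation L₁/(3EI) + L₂/(3EI) = 6.5/EI.
Slope continuity at B: θ_0 = M_B·6.5/EI, so M_B = 1592/6.5 = 244.9 kN·m (hogging).
Span AB, ΣM about A with M_B applied at B: R_B^{AB}·9 = 792 + 244.9, so R_B^{AB} = 115.2 kN and R_A = 110 − 115.2 = -5.207 kN.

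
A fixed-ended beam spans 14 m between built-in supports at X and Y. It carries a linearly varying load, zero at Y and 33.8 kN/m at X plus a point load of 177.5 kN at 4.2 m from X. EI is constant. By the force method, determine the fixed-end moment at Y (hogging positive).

Release both end moments; the primary structure is a simply-supported span XY with redundants M_X and M_Y.
End rotations of the released simple span under the applied load (×1/EI):
  at X: triangular load, peak 33.8: w₀L³/(45EI) = 2061/EI
  at Y: triangular load, peak 33.8: 7w₀L³/(360EI) = 1803/EI
  at X: point load 177.5 at a = 4.2: Pab(L + b)/(6LEI) = 2070/EI
  at Y: point load 177.5 at a = 4.2: Pab(L + a)/(6LEI) = 1583/EI
  θ_X0 = 4131/EI,  θ_Y0 = 3386/EI
Flexibility coefficients: a unit moment at one end gives L/(3EI) there and L/(6EI) at the far end, so f₁₁ = f₂₂ = 4.667/EI and f₁₂ = f₂₁ = 2.333/EI.
Compatibility — zero rotation at each built-in end:
  4.667 M_X + 2.333 M_Y = 4131
  2.333 M_X + 4.667 M_Y = 3386
Solving the pair gives M_X = 696.5 kN·m and M_Y = 377.4 kN·m (hogging).

M_Y = 377.4 kN·m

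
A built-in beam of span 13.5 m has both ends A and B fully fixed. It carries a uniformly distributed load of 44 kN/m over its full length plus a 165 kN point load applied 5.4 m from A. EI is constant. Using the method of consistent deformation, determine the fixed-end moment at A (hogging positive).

Take the two fixed-end moments M_A, M_B as redundants; the released structure is the simple span AB.
On the primary (simply-supported) span, the end slopes from the loading are:
  at A: UDL 44: wL³/(24EI) = 4511/EI
  at B: UDL 44: wL³/(24EI) = 4511/EI
  at A: point load 165 at a = 5.4: Pab(L + b)/(6LEI) = 1925/EI
  at B: point load 165 at a = 5.4: Pab(L + a)/(6LEI) = 1684/EI
  θ_A0 = 6435/EI,  θ_B0 = 6195/EI
Flexibility coefficients: a unit moment at one end gives L/(3EI) there and L/(6EI) at the far end, so f₁₁ = f₂₂ = 4.5/EI and f₁₂ = f₂₁ = 2.25/EI.
Compatibility — zero rotation at each built-in end:
  4.5 M_A + 2.25 M_B = 6435
  2.25 M_A + 4.5 M_B = 6195
Solving the pair gives M_A = 989 kN·m and M_B = 882.1 kN·m (hogging).

M_A = 989 kN·m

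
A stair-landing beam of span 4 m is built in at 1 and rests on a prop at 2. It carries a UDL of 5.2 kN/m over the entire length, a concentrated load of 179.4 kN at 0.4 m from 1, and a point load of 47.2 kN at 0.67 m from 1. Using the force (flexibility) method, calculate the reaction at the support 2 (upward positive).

Take the reaction at 2 as the redundant and release it; the primary structure is a cantilever fixed at 1.
Primary-structure tip deflection at 2 by superposition:
  UDL 5.2: wL⁴/(8EI) = 166.4/EI
  point load 179.4 at a = 0.4: Pa²(3L − a)/(6EI) = 55.49/EI
  point load 47.2 at a = 0.67: Pa²(3L − a)/(6EI) = 40.01/EI
  δ_0 = 261.9/EI
Flexibility coefficient — unit upward force at 2: δ_{22} = L³/(3EI) = 21.33/EI.
Compatibility at 2: δ_0 − R_2·δ_{22} = 0, so R_2 = 261.9/21.33 = 12.28 kN.

R_2 = 12.28 kN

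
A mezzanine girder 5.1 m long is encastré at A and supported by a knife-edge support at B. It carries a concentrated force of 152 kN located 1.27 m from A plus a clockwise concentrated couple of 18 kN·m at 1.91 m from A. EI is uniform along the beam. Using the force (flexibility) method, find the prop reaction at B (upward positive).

Release the roller at B. Primary structure: cantilever fixed at A.
Downward deflection at the released point B due to the loads:
  point load 152 at a = 1.27: Pa²(3L − a)/(6EI) = 573.3/EI
  clockwise couple 18 at a = 1.91: M₀a(2L − a)/(2EI) = 142.5/EI
  δ_0 = 715.8/EI
Tip deflection under a unit load at B: L³/(3EI) = 44.22/EI.
Compatibility at B: δ_0 − R_B·δ_{BB} = 0, so R_B = 715.8/44.22 = 16.19 kN.

R_B = 16.19 kN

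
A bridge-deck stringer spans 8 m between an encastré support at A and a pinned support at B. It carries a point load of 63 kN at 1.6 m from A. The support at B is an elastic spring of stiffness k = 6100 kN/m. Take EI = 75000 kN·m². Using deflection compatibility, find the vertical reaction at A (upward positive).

R_A = 59.71 kN

Choose R_B as the redundant. The primary structure is the cantilever fixed at A.
Primary-structure tip deflection at B by superposition:
  point load 63 at a = 1.6: Pa²(3L − a)/(6EI) = 602.1/EI
Flexibility coefficient — unit upward force at B: δ_{BB} = L³/(3EI) = 170.7/EI.
With EI = 75000 kN·m²: δ_0 = 0.008028 m and δ_{BB} = 0.002276 m/kN.
Compatibility — the spring shortens by R_B/k under the reaction it provides: δ_0 − R_B·δ_{BB} = R_B/k. With 1/k = 0.000164 m/kN, R_B = δ_0 / (δ_{BB} + 1/k) = 0.008028 / (0.002276 + 0.000164) = 3.291 kN.
Vertical equilibrium: R_A = ΣP − R_B = 63 − 3.291 = 59.71 kN.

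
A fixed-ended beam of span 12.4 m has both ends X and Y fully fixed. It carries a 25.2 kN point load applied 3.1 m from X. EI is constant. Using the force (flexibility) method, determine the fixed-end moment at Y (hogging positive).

Release both end moments; the primary structure is a simply-supported span XY with redundants M_X and M_Y.
End rotations of the released simple span under the applied load (×1/EI):
  at X: point load 25.2 at a = 3.1: Pab(L + b)/(6LEI) = 211.9/EI
  at Y: point load 25.2 at a = 3.1: Pab(L + a)/(6LEI) = 151.4/EI
  θ_X0 = 211.9/EI,  θ_Y0 = 151.4/EI
Flexibility coefficients: a unit moment at one end gives L/(3EI) there and L/(6EI) at the far end, so f₁₁ = f₂₂ = 4.133/EI and f₁₂ = f₂₁ = 2.067/EI.
Compatibility — zero rotation at each built-in end:
  4.133 M_X + 2.067 M_Y = 211.9
  2.067 M_X + 4.133 M_Y = 151.4
Solving the pair gives M_X = 43.94 kN·m and M_Y = 14.65 kN·m (hogging).

M_Y = 14.65 kN·m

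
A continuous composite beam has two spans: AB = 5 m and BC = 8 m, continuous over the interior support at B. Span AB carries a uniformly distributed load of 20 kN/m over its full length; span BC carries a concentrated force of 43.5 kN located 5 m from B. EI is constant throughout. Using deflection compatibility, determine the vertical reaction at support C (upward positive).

Insert a hinge at B; M_B is the redundant, and each span becomes simply supported.
Discontinuity in slope at B on the released structure — sum the simple-span end rotations:
  span AB: UDL 20: wL³/(24EI) = 104.2/EI
  span BC: point load 43.5 at a = 5: Pab(L + b)/(6LEI) = 149.5/EI
  relative rotation θ_0 = (104.2 + 149.5)/EI = 253.7/EI
A unit hogging moment at B produces rotation L₁/(3EI) + L₂/(3EI) = 4.333/EI.
Slope continuity at B: θ_0 = M_B·4.333/EI, so M_B = 253.7/4.333 = 58.55 kN·m (hogging).
Span BC, ΣM about C: R_B^{BC}·8 = 130.5 + 58.55, so R_B^{BC} = 23.63 kN and R_C = 43.5 − 23.63 = 19.87 kN.

R_C = 19.87 kN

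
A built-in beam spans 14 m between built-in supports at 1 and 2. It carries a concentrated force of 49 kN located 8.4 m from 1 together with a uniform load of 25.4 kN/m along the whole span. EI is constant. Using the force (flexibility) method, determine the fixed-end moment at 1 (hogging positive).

M_1 = 480.7 kN·m

Take the two fixed-end moments M_1, M_2 as redundants; the released structure is the simple span 12.
On the primary (simply-supported) span, the end slopes from the loading are:
  at 1: point load 49 at a = 8.4: Pab(L + b)/(6LEI) = 537.8/EI
  at 2: point load 49 at a = 8.4: Pab(L + a)/(6LEI) = 614.7/EI
  at 1: UDL 25.4: wL³/(24EI) = 2904/EI
  at 2: UDL 25.4: wL³/(24EI) = 2904/EI
  θ_10 = 3442/EI,  θ_20 = 3519/EI
Flexibility coefficients: a unit moment at one end gives L/(3EI) there and L/(6EI) at the far end, so f₁₁ = f₂₂ = 4.667/EI and f₁₂ = f₂₁ = 2.333/EI.
Compatibility — zero rotation at each built-in end:
  4.667 M_1 + 2.333 M_2 = 3442
  2.333 M_1 + 4.667 M_2 = 3519
Solving the pair gives M_1 = 480.7 kN·m and M_2 = 513.7 kN·m (hogging).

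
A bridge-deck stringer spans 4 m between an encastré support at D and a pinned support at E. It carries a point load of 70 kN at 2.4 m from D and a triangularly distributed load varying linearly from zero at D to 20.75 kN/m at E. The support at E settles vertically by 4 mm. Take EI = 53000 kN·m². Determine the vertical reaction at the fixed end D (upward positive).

R_D = 68.37 kN

Choose R_E as the redundant. The primary structure is the cantilever fixed at D.
Deflection at E on the released cantilever, summing each load's contribution:
  point load 70 at a = 2.4: Pa²(3L − a)/(6EI) = 645.1/EI
  triangular load, peak 20.75 at the free end: 11w₀L⁴/(120EI) = 486.9/EI
  δ_0 = 1132/EI
Flexibility coefficient — unit upward force at E: δ_{EE} = L³/(3EI) = 21.33/EI.
With EI = 53000 kN·m²: δ_0 = 0.021359 m and δ_{EE} = 0.000403 m/kN.
Compatibility — the beam at E must follow the support down by 0.004 m: δ_0 − R_E·δ_{EE} = 0.004, so R_E = (0.021359 − 0.004)/0.000403 = 43.13 kN.
Vertical equilibrium: R_D = ΣP − R_E = 111.5 − 43.13 = 68.37 kN.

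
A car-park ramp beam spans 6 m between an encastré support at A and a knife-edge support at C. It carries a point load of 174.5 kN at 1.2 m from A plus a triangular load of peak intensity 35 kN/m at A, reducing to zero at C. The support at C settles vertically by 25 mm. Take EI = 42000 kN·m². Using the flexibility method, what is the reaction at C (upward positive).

R_C = 16.19 kN

Take the reaction at C as the redundant and release it; the primary structure is a cantilever fixed at A.
Downward deflection at the released point C due to the loads:
  point load 174.5 at a = 1.2: Pa²(3L − a)/(6EI) = 703.6/EI
  triangular load, peak 35 at the fixed end: w₀L⁴/(30EI) = 1512/EI
  δ_0 = 2216/EI
Tip deflection under a unit load at C: L³/(3EI) = 72/EI.
With EI = 42000 kN·m²: δ_0 = 0.052752 m and δ_{CC} = 0.001714 m/kN.
Compatibility — the beam at C must follow the support down by 0.025 m: δ_0 − R_C·δ_{CC} = 0.025, so R_C = (0.052752 − 0.025)/0.001714 = 16.19 kN.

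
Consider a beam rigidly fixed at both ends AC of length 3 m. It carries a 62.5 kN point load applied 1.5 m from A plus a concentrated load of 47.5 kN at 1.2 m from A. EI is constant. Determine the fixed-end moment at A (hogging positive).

Take the two fixed-end moments M_A, M_C as redundants; the released structure is the simple span AC.
On the primary (simply-supported) span, the end slopes from the loading are:
  at A: point load 62.5 at a = 1.5: Pab(L + b)/(6LEI) = 35.16/EI
  at C: point load 62.5 at a = 1.5: Pab(L + a)/(6LEI) = 35.16/EI
  at A: point load 47.5 at a = 1.2: Pab(L + b)/(6LEI) = 27.36/EI
  at C: point load 47.5 at a = 1.2: Pab(L + a)/(6LEI) = 23.94/EI
  θ_A0 = 62.52/EI,  θ_C0 = 59.1/EI
Flexibility coefficients: a unit moment at one end gives L/(3EI) there and L/(6EI) at the far end, so f₁₁ = f₂₂ = 1/EI and f₁₂ = f₂₁ = 0.5/EI.
Compatibility — zero rotation at each built-in end:
  1 M_A + 0.5 M_C = 62.52
  0.5 M_A + 1 M_C = 59.1
Solving the pair gives M_A = 43.96 kN·m and M_C = 37.12 kN·m (hogging).

M_A = 43.96 kN·m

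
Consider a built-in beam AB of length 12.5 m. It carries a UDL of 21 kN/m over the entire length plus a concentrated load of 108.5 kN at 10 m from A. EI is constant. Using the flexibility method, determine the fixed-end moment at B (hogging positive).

M_B = 447 kN·m

Release both end moments; the primary structure is a simply-supported span AB with redundants M_A and M_B.
On the primary (simply-supported) span, the end slopes from the loading are:
  at A: UDL 21: wL³/(24EI) = 1709/EI
  at B: UDL 21: wL³/(24EI) = 1709/EI
  at A: point load 108.5 at a = 10: Pab(L + b)/(6LEI) = 542.5/EI
  at B: point load 108.5 at a = 10: Pab(L + a)/(6LEI) = 813.8/EI
  θ_A0 = 2251/EI,  θ_B0 = 2523/EI
Flexibility coefficients: a unit moment at one end gives L/(3EI) there and L/(6EI) at the far end, so f₁₁ = f₂₂ = 4.167/EI and f₁₂ = f₂₁ = 2.083/EI.
Compatibility — zero rotation at each built-in end:
  4.167 M_A + 2.083 M_B = 2251
  2.083 M_A + 4.167 M_B = 2523
Solving the pair gives M_A = 316.8 kN·m and M_B = 447 kN·m (hogging).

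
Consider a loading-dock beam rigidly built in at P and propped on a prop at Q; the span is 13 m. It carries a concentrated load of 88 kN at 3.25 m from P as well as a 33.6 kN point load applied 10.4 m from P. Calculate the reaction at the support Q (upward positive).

R_Q = 31.22 kN

Remove the prop at Q; the released (primary) structure is a cantilever built in at P.
Free-end deflection of the primary structure under the applied loading (downward +):
  point load 88 at a = 3.25: Pa²(3L − a)/(6EI) = 5538/EI
  point load 33.6 at a = 10.4: Pa²(3L − a)/(6EI) = 17323/EI
  δ_0 = 22861/EI
Tip deflection under a unit load at Q: L³/(3EI) = 732.3/EI.
Compatibility at Q: δ_0 − R_Q·δ_{QQ} = 0, so R_Q = 22861/732.3 = 31.22 kN.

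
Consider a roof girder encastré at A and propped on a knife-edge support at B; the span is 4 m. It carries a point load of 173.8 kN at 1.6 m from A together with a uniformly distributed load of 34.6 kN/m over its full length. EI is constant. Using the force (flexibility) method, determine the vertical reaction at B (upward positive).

R_B = 88.05 kN

Remove the prop at B; the released (primary) structure is a cantilever built in at A.
Primary-structure tip deflection at B by superposition:
  point load 173.8 at a = 1.6: Pa²(3L − a)/(6EI) = 771.2/EI
  UDL 34.6: wL⁴/(8EI) = 1107/EI
  δ_0 = 1878/EI
Tip deflection under a unit load at B: L³/(3EI) = 21.33/EI.
Compatibility at B: δ_0 − R_B·δ_{BB} = 0, so R_B = 1878/21.33 = 88.05 kN.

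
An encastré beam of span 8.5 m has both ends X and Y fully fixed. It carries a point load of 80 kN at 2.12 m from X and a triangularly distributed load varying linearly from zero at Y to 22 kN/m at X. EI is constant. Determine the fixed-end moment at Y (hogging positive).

Take the two fixed-end moments M_X, M_Y as redundants; the released structure is the simple span XY.
Simple-span end rotations at X and Y under the given loads:
  at X: point load 80 at a = 2.12: Pab(L + b)/(6LEI) = 315.7/EI
  at Y: point load 80 at a = 2.12: Pab(L + a)/(6LEI) = 225.3/EI
  at X: triangular load, peak 22: w₀L³/(45EI) = 300.2/EI
  at Y: triangular load, peak 22: 7w₀L³/(360EI) = 262.7/EI
  θ_X0 = 615.9/EI,  θ_Y0 = 488/EI
Flexibility coefficients: a unit moment at one end gives L/(3EI) there and L/(6EI) at the far end, so f₁₁ = f₂₂ = 2.833/EI and f₁₂ = f₂₁ = 1.417/EI.
Compatibility — zero rotation at each built-in end:
  2.833 M_X + 1.417 M_Y = 615.9
  1.417 M_X + 2.833 M_Y = 488
Solving the pair gives M_X = 175 kN·m and M_Y = 84.73 kN·m (hogging).

M_Y = 84.73 kN·m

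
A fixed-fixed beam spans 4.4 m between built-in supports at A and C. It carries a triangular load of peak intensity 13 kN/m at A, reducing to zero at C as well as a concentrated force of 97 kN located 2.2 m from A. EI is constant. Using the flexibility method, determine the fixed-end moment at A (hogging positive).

M_A = 65.93 kN·m

Take the two fixed-end moments M_A, M_C as redundants; the released structure is the simple span AC.
End rotations of the released simple span under the applied load (×1/EI):
  at A: triangular load, peak 13: w₀L³/(45EI) = 24.61/EI
  at C: triangular load, peak 13: 7w₀L³/(360EI) = 21.53/EI
  at A: point load 97 at a = 2.2: Pab(L + b)/(6LEI) = 117.4/EI
  at C: point load 97 at a = 2.2: Pab(L + a)/(6LEI) = 117.4/EI
  θ_A0 = 142/EI,  θ_C0 = 138.9/EI
Flexibility coefficients: a unit moment at one end gives L/(3EI) there and L/(6EI) at the far end, so f₁₁ = f₂₂ = 1.467/EI and f₁₂ = f₂₁ = 0.7333/EI.
Compatibility — zero rotation at each built-in end:
  1.467 M_A + 0.7333 M_C = 142
  0.7333 M_A + 1.467 M_C = 138.9
Solving the pair gives M_A = 65.93 kN·m and M_C = 61.74 kN·m (hogging).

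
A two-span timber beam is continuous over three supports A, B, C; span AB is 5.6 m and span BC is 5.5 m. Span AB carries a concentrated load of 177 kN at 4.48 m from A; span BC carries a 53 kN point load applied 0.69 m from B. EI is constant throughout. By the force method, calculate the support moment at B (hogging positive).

Take M_B as the redundant. Released structure: two simple spans AB and BC with a hinge at B.
End slopes at the hinge B, treating each span as simply supported:
  span AB: point load 177 at a = 4.48: Pab(L + a)/(6LEI) = 266.4/EI
  span BC: point load 53 at a = 0.69: Pab(L + b)/(6LEI) = 54.96/EI
  relative rotation θ_0 = (266.4 + 54.96)/EI = 321.4/EI
A unit hogging moment at B produces rotation L₁/(3EI) + L₂/(3EI) = 3.7/EI.
Compatibility: M_B·(L₁+L₂)/(3EI) = θ_0, giving M_B = 86.86 kN·m (hogging).

M_B = 86.86 kN·m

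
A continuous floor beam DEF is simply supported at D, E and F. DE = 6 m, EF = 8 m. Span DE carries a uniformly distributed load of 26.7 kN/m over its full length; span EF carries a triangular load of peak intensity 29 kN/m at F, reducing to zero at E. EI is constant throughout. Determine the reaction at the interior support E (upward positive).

R_E = 151.8 kN

Release continuity at E by inserting a hinge; the redundant is the internal moment M_E. The primary structure is two simply-supported spans DE and EF.
Discontinuity in slope at E on the released structure — sum the simple-span end rotations:
  span DE: UDL 26.7: wL³/(24EI) = 240.3/EI
  span EF: triangular load, peak 29: 7w₀L³/(360EI) = 288.7/EI
  relative rotation θ_0 = (240.3 + 288.7)/EI = 529/EI
A unit hogging moment at E produces rotation L₁/(3EI) + L₂/(3EI) = 4.667/EI.
Slope continuity at E: θ_0 = M_E·4.667/EI, so M_E = 529/4.667 = 113.4 kN·m (hogging).
Span DE, ΣM about D with M_E applied at E: R_E^{DE}·6 = 480.6 + 113.4, so R_E^{DE} = 98.99 kN and R_D = 160.2 − 98.99 = 61.21 kN.
Span EF, ΣM about F: R_E^{EF}·8 = 309.3 + 113.4, so R_E^{EF} = 52.84 kN and R_F = 116 − 52.84 = 63.16 kN.
R_E = 98.99 + 52.84 = 151.8 kN.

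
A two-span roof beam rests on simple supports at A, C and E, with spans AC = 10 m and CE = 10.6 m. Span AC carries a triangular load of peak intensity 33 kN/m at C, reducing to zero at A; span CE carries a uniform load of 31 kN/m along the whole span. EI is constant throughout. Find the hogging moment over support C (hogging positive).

Take M_C as the redundant. Released structure: two simple spans AC and CE with a hinge at C.
End slopes at the hinge C, treating each span as simply supported:
  span AC: triangular load, peak 33: w₀L³/(45EI) = 733.3/EI
  span CE: UDL 31: wL³/(24EI) = 1538/EI
  relative rotation θ_0 = (733.3 + 1538)/EI = 2272/EI
A unit hogging moment at C produces rotation L₁/(3EI) + L₂/(3EI) = 6.867/EI.
Compatibility: M_C·(L₁+L₂)/(3EI) = θ_0, giving M_C = 330.8 kN·m (hogging).

M_C = 330.8 kN·m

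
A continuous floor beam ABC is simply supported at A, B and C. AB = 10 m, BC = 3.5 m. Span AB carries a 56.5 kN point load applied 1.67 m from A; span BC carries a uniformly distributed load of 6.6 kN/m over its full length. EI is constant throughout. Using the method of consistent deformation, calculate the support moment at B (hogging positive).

Release continuity at B by inserting a hinge; the redundant is the internal moment M_B. The primary structure is two simply-supported spans AB and BC.
Rotations at B on the released spans (each span's end-slope, ×1/EI):
  span AB: point load 56.5 at a = 1.67: Pab(L + a)/(6LEI) = 152.9/EI
  span BC: UDL 6.6: wL³/(24EI) = 11.79/EI
  relative rotation θ_0 = (152.9 + 11.79)/EI = 164.7/EI
A unit hogging moment at B produces rotation L₁/(3EI) + L₂/(3EI) = 4.5/EI.
Slope continuity at B: θ_0 = M_B·4.5/EI, so M_B = 164.7/4.5 = 36.59 kN·m (hogging).

M_B = 36.59 kN·m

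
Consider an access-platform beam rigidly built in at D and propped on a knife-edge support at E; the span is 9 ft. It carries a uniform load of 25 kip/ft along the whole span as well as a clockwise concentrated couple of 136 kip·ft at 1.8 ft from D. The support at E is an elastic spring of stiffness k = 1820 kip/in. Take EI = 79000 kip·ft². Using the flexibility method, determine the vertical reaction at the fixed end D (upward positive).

Choose R_E as the redundant. The primary structure is the cantilever fixed at D.
Primary-structure tip deflection at E by superposition:
  UDL 25: wL⁴/(8EI) = 20503/EI
  clockwise couple 136 at a = 1.8: M₀a(2L − a)/(2EI) = 1983/EI
  δ_0 = 22486/EI
Tip deflection under a unit load at E: L³/(3EI) = 243/EI.
With EI = 79000 kip·ft²: δ_0 = 0.28463 ft and δ_{EE} = 0.003076 ft/kip.
Compatibility — the spring shortens by R_E/k under the reaction it provides: δ_0 − R_E·δ_{EE} = R_E/k. With 1/k = 1/(1820×12) ft/kip = 0.000046 ft/kip, R_E = δ_0 / (δ_{EE} + 1/k) = 0.28463 / (0.003076 + 0.000046) = 91.18 kip.
Vertical equilibrium: R_D = ΣP − R_E = 225 − 91.18 = 133.8 kip.

R_D = 133.8 kip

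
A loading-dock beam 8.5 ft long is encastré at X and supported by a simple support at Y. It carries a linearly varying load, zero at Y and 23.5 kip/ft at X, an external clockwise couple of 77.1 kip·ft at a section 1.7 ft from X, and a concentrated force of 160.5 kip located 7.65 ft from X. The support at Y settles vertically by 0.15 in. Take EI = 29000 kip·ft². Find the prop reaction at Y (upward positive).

Choose R_Y as the redundant. The primary structure is the cantilever fixed at X.
Downward deflection at the released point Y due to the loads:
  triangular load, peak 23.5 at the fixed end: w₀L⁴/(30EI) = 4089/EI
  clockwise couple 77.1 at a = 1.7: M₀a(2L − a)/(2EI) = 1003/EI
  point load 160.5 at a = 7.65: Pa²(3L − a)/(6EI) = 27944/EI
  δ_0 = 33035/EI
Tip deflection under a unit load at Y: L³/(3EI) = 204.7/EI.
With EI = 29000 kip·ft²: δ_0 = 1.1392 ft and δ_{YY} = 0.007059 ft/kip.
Compatibility — the beam at Y must follow the support down by 0.0125 ft: δ_0 − R_Y·δ_{YY} = 0.0125, so R_Y = (1.1392 − 0.0125)/0.007059 = 159.6 kip.

R_Y = 159.6 kip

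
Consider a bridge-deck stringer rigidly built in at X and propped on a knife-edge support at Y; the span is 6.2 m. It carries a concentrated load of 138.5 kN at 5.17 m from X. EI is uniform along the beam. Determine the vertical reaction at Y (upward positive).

R_Y = 104.3 kN

Release the roller at Y. Primary structure: cantilever fixed at X.
Primary-structure tip deflection at Y by superposition:
  point load 138.5 at a = 5.17: Pa²(3L − a)/(6EI) = 8286/EI
Tip deflection under a unit load at Y: L³/(3EI) = 79.44/EI.
The prop prevents deflection at Y: R_Y = δ_0/δ_{YY} = 8286/79.44 = 104.3 kN.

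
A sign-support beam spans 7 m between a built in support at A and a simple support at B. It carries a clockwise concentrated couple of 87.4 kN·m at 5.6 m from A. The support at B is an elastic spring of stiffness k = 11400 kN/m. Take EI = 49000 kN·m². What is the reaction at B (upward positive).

Take the reaction at B as the redundant and release it; the primary structure is a cantilever fixed at A.
Free-end deflection of the primary structure under the applied loading (downward +):
  clockwise couple 87.4 at a = 5.6: M₀a(2L − a)/(2EI) = 2056/EI
Flexibility coefficient — unit upward force at B: δ_{BB} = L³/(3EI) = 114.3/EI.
With EI = 49000 kN·m²: δ_0 = 0.041952 m and δ_{BB} = 0.002333 m/kN.
Compatibility — the spring shortens by R_B/k under the reaction it provides: δ_0 − R_B·δ_{BB} = R_B/k. With 1/k = 0.000088 m/kN, R_B = δ_0 / (δ_{BB} + 1/k) = 0.041952 / (0.002333 + 0.000088) = 17.33 kN.

R_B = 17.33 kN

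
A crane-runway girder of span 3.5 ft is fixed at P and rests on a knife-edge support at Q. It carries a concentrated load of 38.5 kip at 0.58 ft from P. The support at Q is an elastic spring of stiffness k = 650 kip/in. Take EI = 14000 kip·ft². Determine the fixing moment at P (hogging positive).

Release the roller at Q. Primary structure: cantilever fixed at P.
Deflection at Q on the released cantilever, summing each load's contribution:
  point load 38.5 at a = 0.58: Pa²(3L − a)/(6EI) = 21.41/EI
Flexibility coefficient — unit upward force at Q: δ_{QQ} = L³/(3EI) = 14.29/EI.
With EI = 14000 kip·ft²: δ_0 = 0.001529 ft and δ_{QQ} = 0.001021 ft/kip.
Compatibility — the spring shortens by R_Q/k under the reaction it provides: δ_0 − R_Q·δ_{QQ} = R_Q/k. With 1/k = 1/(650×12) ft/kip = 0.000128 ft/kip, R_Q = δ_0 / (δ_{QQ} + 1/k) = 0.001529 / (0.001021 + 0.000128) = 1.331 kip.
Moment equilibrium about P: M_P = Σ(load moments about P) − R_Q·L = 22.33 − 1.331×3.5 = 17.67 kip·ft.

M_P = 17.67 kip·ft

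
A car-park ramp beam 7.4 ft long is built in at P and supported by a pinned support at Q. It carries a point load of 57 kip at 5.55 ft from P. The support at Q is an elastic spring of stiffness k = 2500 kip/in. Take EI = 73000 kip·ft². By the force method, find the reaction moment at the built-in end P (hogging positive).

Choose R_Q as the redundant. The primary structure is the cantilever fixed at P.
Deflection at Q on the released cantilever, summing each load's contribution:
  point load 57 at a = 5.55: Pa²(3L − a)/(6EI) = 4872/EI
Flexibility coefficient — unit upward force at Q: δ_{QQ} = L³/(3EI) = 135.1/EI.
With EI = 73000 kip·ft²: δ_0 = 0.066742 ft and δ_{QQ} = 0.00185 ft/kip.
Compatibility — the spring shortens by R_Q/k under the reaction it provides: δ_0 − R_Q·δ_{QQ} = R_Q/k. With 1/k = 1/(2500×12) ft/kip = 0.000033 ft/kip, R_Q = δ_0 / (δ_{QQ} + 1/k) = 0.066742 / (0.00185 + 0.000033) = 35.43 kip.
Moment equilibrium about P: M_P = Σ(load moments about P) − R_Q·L = 316.4 − 35.43×7.4 = 54.15 kip·ft.

M_P = 54.15 kip·ft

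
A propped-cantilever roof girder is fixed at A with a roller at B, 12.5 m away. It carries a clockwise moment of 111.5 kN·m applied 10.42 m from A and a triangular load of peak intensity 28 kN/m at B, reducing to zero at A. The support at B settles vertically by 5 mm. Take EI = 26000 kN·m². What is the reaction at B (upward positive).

R_B = 109.1 kN

Release the roller at B. Primary structure: cantilever fixed at A.
Deflection at B on the released cantilever, summing each load's contribution:
  clockwise couple 111.5 at a = 10.42: M₀a(2L − a)/(2EI) = 8470/EI
  triangular load, peak 28 at the free end: 11w₀L⁴/(120EI) = 62663/EI
  δ_0 = 71133/EI
Flexibility coefficient — unit upward force at B: δ_{BB} = L³/(3EI) = 651/EI.
With EI = 26000 kN·m²: δ_0 = 2.7359 m and δ_{BB} = 0.02504 m/kN.
Compatibility — the beam at B must follow the support down by 0.005 m: δ_0 − R_B·δ_{BB} = 0.005, so R_B = (2.7359 − 0.005)/0.02504 = 109.1 kN.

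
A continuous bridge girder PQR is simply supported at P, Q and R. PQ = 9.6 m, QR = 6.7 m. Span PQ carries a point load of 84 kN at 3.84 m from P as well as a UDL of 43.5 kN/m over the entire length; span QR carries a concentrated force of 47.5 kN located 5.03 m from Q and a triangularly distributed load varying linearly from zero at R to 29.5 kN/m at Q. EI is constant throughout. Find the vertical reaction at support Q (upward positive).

R_Q = 428.2 kN

Release continuity at Q by inserting a hinge; the redundant is the internal moment M_Q. The primary structure is two simply-supported spans PQ and QR.
Rotations at Q on the released spans (each span's end-slope, ×1/EI):
  span PQ: point load 84 at a = 3.84: Pab(L + a)/(6LEI) = 433.5/EI
  span PQ: UDL 43.5: wL³/(24EI) = 1604/EI
  span QR: point load 47.5 at a = 5.03: Pab(L + b)/(6LEI) = 83.08/EI
  span QR: triangular load, peak 29.5: w₀L³/(45EI) = 197.2/EI
  relative rotation θ_0 = (2037 + 280.2)/EI = 2317/EI
A unit hogging moment at Q produces rotation L₁/(3EI) + L₂/(3EI) = 5.433/EI.
Slope continuity at Q: θ_0 = M_Q·5.433/EI, so M_Q = 2317/5.433 = 426.5 kN·m (hogging).
Span PQ, ΣM about P with M_Q applied at Q: R_Q^{PQ}·9.6 = 2327 + 426.5, so R_Q^{PQ} = 286.8 kN and R_P = 501.6 − 286.8 = 214.8 kN.
Span QR, ΣM about R: R_Q^{QR}·6.7 = 520.7 + 426.5, so R_Q^{QR} = 141.4 kN and R_R = 146.3 − 141.4 = 4.945 kN.
R_Q = 286.8 + 141.4 = 428.2 kN.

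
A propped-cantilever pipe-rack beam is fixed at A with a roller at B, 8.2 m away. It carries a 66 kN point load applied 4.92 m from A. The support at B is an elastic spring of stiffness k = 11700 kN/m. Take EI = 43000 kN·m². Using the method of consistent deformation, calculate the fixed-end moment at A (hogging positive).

M_A = 95.51 kN·m

Release the roller at B. Primary structure: cantilever fixed at A.
Downward deflection at the released point B due to the loads:
  point load 66 at a = 4.92: Pa²(3L − a)/(6EI) = 5240/EI
Flexibility coefficient — unit upward force at B: δ_{BB} = L³/(3EI) = 183.8/EI.
With EI = 43000 kN·m²: δ_0 = 0.12187 m and δ_{BB} = 0.004274 m/kN.
Compatibility — the spring shortens by R_B/k under the reaction it provides: δ_0 − R_B·δ_{BB} = R_B/k. With 1/k = 0.000085 m/kN, R_B = δ_0 / (δ_{BB} + 1/k) = 0.12187 / (0.004274 + 0.000085) = 27.95 kN.
Moment equilibrium about A: M_A = Σ(load moments about A) − R_B·L = 324.7 − 27.95×8.2 = 95.51 kN·m.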